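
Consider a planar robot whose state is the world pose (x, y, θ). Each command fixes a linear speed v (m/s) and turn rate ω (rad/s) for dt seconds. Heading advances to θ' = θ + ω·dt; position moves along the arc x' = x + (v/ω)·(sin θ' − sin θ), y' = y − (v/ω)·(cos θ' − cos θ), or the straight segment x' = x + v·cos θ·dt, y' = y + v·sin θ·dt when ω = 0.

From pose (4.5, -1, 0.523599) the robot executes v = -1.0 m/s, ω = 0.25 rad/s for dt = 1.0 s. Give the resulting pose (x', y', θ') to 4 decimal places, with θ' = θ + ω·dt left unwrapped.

(3.7051, -1.6025, 0.7736)

θ' = 0.5236 + 0.25·1.0 = 0.7736
R = v/ω = -1.0/0.25 = -4.0000
x' = 4.5 + -4.0000·(sin 0.7736 − sin 0.5236) = 3.7051
y' = -1 − -4.0000·(cos 0.7736 − cos 0.5236) = -1.6025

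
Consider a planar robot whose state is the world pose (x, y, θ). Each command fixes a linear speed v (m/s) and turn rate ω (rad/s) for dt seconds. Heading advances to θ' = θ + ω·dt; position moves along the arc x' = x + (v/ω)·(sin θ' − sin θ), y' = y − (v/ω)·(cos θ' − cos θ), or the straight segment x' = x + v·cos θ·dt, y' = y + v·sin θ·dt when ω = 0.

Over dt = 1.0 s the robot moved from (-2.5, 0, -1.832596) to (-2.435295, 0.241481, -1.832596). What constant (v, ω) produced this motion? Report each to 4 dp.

v = -0.2500, ω = 0.0000

Δθ = -1.832596 − -1.832596 = 0.000000
ω = Δθ/dt = 0.000000/1.0 = 0.0000
ω = 0 → v = (Δx·cos θ + Δy·sin θ)/dt = -0.2500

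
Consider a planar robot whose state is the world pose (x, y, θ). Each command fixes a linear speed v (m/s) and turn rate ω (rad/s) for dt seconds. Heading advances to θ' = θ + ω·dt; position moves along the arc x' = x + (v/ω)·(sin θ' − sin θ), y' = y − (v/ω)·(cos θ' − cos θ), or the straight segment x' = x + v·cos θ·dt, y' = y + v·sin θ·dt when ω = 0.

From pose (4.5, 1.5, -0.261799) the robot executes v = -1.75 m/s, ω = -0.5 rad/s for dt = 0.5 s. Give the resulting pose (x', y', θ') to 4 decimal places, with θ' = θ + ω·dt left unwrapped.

θ' = -0.2618 + -0.5·0.5 = -0.5118
R = v/ω = -1.75/-0.5 = 3.5000
x' = 4.5 + 3.5000·(sin -0.5118 − sin -0.2618) = 3.6918
y' = 1.5 − 3.5000·(cos -0.5118 − cos -0.2618) = 1.8292

(3.6918, 1.8292, -0.5118)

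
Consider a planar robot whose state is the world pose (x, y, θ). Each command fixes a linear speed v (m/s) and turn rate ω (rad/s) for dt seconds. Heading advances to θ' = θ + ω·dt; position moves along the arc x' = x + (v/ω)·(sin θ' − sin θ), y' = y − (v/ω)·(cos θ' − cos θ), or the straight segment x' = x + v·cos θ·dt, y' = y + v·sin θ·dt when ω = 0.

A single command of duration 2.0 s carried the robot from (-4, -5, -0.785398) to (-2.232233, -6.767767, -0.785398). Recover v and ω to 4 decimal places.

Δθ = -0.785398 − -0.785398 = 0.000000
ω = Δθ/dt = 0.000000/2.0 = 0.0000
ω = 0 → v = (Δx·cos θ + Δy·sin θ)/dt = 1.2500

v = 1.2500, ω = 0.0000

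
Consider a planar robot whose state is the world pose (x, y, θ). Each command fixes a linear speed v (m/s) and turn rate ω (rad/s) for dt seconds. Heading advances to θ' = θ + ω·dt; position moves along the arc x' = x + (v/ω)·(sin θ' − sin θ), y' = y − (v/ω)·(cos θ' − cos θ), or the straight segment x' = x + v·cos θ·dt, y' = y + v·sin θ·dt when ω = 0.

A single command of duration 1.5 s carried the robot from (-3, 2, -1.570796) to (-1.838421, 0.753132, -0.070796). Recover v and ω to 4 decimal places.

Δθ = -0.070796 − -1.570796 = 1.500000
ω = Δθ/dt = 1.500000/1.5 = 1.0000
R = −Δy/(cos θ' − cos θ) = 1.2500
v = R·ω = 1.2500·1.0000 = 1.2500

v = 1.2500, ω = 1.0000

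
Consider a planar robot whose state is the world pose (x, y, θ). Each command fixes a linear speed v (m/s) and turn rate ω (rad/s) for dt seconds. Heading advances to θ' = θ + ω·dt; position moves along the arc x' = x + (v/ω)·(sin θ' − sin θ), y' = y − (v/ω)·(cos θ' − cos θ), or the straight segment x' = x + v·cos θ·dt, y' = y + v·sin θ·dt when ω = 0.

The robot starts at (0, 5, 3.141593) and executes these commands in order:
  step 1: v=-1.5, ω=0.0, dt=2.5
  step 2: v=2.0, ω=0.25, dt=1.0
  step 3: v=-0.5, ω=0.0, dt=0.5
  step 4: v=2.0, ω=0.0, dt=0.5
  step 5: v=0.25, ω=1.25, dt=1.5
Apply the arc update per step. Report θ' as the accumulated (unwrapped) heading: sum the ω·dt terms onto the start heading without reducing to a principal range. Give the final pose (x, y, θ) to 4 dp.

(0.9235, 4.2667, 5.2666)

step 1: θ'=3.1416 (straight) → pose (3.7500, 5.0000, 3.1416)
step 2: θ'=3.3916 (R=8.0000) → pose (1.7708, 4.7513, 3.3916)
step 3: θ'=3.3916 (straight) → pose (2.0130, 4.8132, 3.3916)
step 4: θ'=3.3916 (straight) → pose (1.0441, 4.5657, 3.3916)
step 5: θ'=5.2666 (R=0.2000) → pose (0.9235, 4.2667, 5.2666)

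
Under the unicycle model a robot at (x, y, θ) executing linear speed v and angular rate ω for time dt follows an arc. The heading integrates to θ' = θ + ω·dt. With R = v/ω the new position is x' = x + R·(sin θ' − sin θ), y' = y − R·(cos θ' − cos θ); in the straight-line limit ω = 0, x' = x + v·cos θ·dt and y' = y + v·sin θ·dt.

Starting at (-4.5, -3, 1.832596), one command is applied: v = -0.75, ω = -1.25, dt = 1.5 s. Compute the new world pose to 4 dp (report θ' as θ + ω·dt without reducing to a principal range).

(-5.1050, -3.7548, -0.0424)

θ' = 1.8326 + -1.25·1.5 = -0.0424
R = v/ω = -0.75/-1.25 = 0.6000
x' = -4.5 + 0.6000·(sin -0.0424 − sin 1.8326) = -5.1050
y' = -3 − 0.6000·(cos -0.0424 − cos 1.8326) = -3.7548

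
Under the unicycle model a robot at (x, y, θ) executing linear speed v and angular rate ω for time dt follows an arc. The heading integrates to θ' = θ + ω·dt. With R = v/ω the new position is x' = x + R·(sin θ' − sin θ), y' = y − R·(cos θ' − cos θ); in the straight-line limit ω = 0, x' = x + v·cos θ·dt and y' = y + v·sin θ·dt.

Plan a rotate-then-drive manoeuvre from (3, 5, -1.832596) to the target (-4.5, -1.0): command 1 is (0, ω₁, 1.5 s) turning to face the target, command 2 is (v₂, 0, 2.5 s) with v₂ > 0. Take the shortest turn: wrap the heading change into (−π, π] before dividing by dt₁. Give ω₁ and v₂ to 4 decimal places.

heading to target = atan2(-1−5, -4.5−3) = -2.4669
Δθ = wrap(-2.4669 − -1.8326) = -0.6343; ω₁ = Δθ/dt₁ = -0.4228
distance = √((-4.5−3)² + (-1−5)²) = 9.6047; v₂ = distance/dt₂ = 3.8419

ω₁ = -0.4228, v₂ = 3.8419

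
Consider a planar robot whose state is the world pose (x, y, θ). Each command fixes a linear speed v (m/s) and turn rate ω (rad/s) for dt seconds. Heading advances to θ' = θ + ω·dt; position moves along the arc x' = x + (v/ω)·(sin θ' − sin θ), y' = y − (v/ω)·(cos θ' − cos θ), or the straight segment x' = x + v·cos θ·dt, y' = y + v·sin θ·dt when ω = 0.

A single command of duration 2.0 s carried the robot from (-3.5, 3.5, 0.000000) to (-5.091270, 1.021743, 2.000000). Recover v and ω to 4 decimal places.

Δθ = 2.000000 − 0.000000 = 2.000000
ω = Δθ/dt = 2.000000/2.0 = 1.0000
R = −Δy/(cos θ' − cos θ) = -1.7500
v = R·ω = -1.7500·1.0000 = -1.7500

v = -1.7500, ω = 1.0000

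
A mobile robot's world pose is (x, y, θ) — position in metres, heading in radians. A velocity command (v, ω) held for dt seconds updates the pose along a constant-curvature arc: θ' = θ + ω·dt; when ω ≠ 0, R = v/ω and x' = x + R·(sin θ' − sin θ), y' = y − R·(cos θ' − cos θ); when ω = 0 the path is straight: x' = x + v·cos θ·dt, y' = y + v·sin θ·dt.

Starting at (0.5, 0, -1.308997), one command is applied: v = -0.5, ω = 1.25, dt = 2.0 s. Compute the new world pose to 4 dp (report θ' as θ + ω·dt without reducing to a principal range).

θ' = -1.3090 + 1.25·2.0 = 1.1910
R = v/ω = -0.5/1.25 = -0.4000
x' = 0.5 + -0.4000·(sin 1.1910 − sin -1.3090) = -0.2579
y' = 0 − -0.4000·(cos 1.1910 − cos -1.3090) = 0.0448

(-0.2579, 0.0448, 1.1910)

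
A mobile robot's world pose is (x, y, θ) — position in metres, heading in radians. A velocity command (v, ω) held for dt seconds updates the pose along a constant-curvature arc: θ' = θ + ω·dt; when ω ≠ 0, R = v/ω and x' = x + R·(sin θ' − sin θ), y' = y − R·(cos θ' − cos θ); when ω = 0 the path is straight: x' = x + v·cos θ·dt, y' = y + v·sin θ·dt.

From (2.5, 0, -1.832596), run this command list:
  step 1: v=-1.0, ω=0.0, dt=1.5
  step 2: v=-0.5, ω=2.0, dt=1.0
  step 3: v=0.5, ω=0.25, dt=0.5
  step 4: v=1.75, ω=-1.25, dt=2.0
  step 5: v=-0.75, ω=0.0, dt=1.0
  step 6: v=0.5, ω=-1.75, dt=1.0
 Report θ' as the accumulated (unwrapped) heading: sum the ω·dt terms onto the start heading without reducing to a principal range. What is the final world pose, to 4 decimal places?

step 1: θ'=-1.8326 (straight) → pose (2.8882, 1.4489, -1.8326)
step 2: θ'=0.1674 (R=-0.2500) → pose (2.6051, 1.7601, 0.1674)
step 3: θ'=0.2924 (R=2.0000) → pose (2.8484, 1.8170, 0.2924)
step 4: θ'=-2.2076 (R=-1.4000) → pose (4.3775, -0.3560, -2.2076)
step 5: θ'=-2.2076 (straight) → pose (4.8235, 0.2470, -2.2076)
step 6: θ'=-3.9576 (R=-0.2857) → pose (4.3857, 0.2211, -3.9576)

(4.3857, 0.2211, -3.9576)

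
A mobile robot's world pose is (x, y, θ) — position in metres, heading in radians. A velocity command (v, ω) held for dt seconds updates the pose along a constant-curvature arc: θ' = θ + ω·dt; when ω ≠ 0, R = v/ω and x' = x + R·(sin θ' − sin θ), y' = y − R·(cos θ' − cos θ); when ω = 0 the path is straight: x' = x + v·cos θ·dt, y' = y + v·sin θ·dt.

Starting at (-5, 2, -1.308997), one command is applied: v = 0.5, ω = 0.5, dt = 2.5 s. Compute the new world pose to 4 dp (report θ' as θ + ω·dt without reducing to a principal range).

(-4.0930, 1.2606, -0.0590)

θ' = -1.3090 + 0.5·2.5 = -0.0590
R = v/ω = 0.5/0.5 = 1.0000
x' = -5 + 1.0000·(sin -0.0590 − sin -1.3090) = -4.0930
y' = 2 − 1.0000·(cos -0.0590 − cos -1.3090) = 1.2606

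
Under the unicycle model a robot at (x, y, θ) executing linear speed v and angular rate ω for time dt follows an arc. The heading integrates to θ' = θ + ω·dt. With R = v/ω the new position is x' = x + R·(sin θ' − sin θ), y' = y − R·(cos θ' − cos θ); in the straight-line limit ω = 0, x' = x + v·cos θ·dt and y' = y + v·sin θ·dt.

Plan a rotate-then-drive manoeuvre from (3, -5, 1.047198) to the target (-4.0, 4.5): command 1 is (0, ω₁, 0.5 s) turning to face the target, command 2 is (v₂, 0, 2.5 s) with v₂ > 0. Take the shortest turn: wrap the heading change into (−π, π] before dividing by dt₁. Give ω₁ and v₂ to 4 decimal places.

ω₁ = 2.3173, v₂ = 4.7202

heading to target = atan2(4.5−-5, -4−3) = 2.2058
Δθ = wrap(2.2058 − 1.0472) = 1.1586; ω₁ = Δθ/dt₁ = 2.3173
distance = √((-4−3)² + (4.5−-5)²) = 11.8004; v₂ = distance/dt₂ = 4.7202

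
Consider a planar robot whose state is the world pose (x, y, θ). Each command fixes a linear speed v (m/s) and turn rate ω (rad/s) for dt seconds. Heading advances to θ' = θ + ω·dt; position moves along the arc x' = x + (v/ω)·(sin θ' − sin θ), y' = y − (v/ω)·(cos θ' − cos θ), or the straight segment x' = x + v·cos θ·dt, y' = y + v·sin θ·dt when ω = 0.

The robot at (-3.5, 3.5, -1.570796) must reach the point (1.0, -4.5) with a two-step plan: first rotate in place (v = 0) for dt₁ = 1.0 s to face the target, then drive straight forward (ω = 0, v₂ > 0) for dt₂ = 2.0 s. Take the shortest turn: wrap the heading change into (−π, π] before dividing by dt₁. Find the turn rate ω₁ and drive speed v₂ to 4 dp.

heading to target = atan2(-4.5−3.5, 1−-3.5) = -1.0584
Δθ = wrap(-1.0584 − -1.5708) = 0.5124; ω₁ = Δθ/dt₁ = 0.5124
distance = √((1−-3.5)² + (-4.5−3.5)²) = 9.1788; v₂ = distance/dt₂ = 4.5894

ω₁ = 0.5124, v₂ = 4.5894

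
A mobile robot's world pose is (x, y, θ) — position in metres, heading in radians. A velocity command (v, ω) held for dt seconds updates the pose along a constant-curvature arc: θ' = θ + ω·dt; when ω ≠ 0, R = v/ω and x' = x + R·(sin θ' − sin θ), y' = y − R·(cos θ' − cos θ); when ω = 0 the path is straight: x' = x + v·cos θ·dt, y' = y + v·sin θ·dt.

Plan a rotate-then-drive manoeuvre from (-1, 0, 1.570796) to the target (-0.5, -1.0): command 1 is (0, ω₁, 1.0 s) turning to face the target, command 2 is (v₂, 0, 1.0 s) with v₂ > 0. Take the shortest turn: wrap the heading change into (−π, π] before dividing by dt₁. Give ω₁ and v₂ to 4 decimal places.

heading to target = atan2(-1−0, -0.5−-1) = -1.1071
Δθ = wrap(-1.1071 − 1.5708) = -2.6779; ω₁ = Δθ/dt₁ = -2.6779
distance = √((-0.5−-1)² + (-1−0)²) = 1.1180; v₂ = distance/dt₂ = 1.1180

ω₁ = -2.6779, v₂ = 1.1180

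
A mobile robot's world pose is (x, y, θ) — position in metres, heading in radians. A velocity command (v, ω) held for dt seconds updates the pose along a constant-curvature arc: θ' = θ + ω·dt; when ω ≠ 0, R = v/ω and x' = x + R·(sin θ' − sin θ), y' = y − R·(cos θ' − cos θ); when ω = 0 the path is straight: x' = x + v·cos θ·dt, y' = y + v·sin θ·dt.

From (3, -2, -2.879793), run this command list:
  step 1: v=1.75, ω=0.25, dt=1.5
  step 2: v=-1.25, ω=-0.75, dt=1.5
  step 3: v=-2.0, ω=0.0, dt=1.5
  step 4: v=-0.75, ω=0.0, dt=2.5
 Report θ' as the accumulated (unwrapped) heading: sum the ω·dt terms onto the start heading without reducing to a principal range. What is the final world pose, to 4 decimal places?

(6.7276, -5.2881, -3.6298)

step 1: θ'=-2.5048 (R=7.0000) → pose (0.6494, -3.1335, -2.5048)
step 2: θ'=-3.6298 (R=1.6667) → pose (2.4221, -3.0015, -3.6298)
step 3: θ'=-3.6298 (straight) → pose (5.0717, -4.4086, -3.6298)
step 4: θ'=-3.6298 (straight) → pose (6.7276, -5.2881, -3.6298)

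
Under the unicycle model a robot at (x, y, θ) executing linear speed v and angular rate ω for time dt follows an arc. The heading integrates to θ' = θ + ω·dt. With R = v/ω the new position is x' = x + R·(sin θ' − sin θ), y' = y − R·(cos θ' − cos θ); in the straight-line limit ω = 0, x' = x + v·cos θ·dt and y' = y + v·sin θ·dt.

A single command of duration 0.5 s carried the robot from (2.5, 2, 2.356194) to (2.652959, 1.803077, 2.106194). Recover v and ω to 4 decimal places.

v = -0.5000, ω = -0.5000

Δθ = 2.106194 − 2.356194 = -0.250000
ω = Δθ/dt = -0.250000/0.5 = -0.5000
R = −Δy/(cos θ' − cos θ) = 1.0000
v = R·ω = 1.0000·-0.5000 = -0.5000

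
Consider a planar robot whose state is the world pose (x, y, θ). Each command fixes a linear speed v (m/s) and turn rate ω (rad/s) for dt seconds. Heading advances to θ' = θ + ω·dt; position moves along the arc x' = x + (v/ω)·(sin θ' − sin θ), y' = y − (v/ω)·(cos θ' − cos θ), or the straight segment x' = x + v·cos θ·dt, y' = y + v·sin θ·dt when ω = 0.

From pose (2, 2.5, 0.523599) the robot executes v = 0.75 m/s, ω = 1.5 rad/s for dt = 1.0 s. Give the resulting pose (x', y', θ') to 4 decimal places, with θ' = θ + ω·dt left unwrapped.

(2.1996, 3.1518, 2.0236)

θ' = 0.5236 + 1.5·1.0 = 2.0236
R = v/ω = 0.75/1.5 = 0.5000
x' = 2 + 0.5000·(sin 2.0236 − sin 0.5236) = 2.1996
y' = 2.5 − 0.5000·(cos 2.0236 − cos 0.5236) = 3.1518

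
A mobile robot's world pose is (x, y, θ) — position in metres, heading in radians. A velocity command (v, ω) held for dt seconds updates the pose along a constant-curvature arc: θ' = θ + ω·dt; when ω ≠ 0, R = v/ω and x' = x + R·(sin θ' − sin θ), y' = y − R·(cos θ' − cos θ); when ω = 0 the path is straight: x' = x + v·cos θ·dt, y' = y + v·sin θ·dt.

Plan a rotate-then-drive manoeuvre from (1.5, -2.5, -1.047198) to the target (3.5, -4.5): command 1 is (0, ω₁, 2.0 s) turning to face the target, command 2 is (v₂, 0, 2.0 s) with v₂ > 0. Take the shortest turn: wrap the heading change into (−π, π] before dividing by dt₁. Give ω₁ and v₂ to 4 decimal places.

heading to target = atan2(-4.5−-2.5, 3.5−1.5) = -0.7854
Δθ = wrap(-0.7854 − -1.0472) = 0.2618; ω₁ = Δθ/dt₁ = 0.1309
distance = √((3.5−1.5)² + (-4.5−-2.5)²) = 2.8284; v₂ = distance/dt₂ = 1.4142

ω₁ = 0.1309, v₂ = 1.4142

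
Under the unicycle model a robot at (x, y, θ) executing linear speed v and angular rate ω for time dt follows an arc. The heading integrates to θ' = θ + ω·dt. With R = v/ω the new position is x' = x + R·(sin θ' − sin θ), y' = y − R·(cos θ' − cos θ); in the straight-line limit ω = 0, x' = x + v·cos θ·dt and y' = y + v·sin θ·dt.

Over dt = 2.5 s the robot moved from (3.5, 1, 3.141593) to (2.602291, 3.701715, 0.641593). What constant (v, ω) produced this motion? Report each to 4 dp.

Δθ = 0.641593 − 3.141593 = -2.500000
ω = Δθ/dt = -2.500000/2.5 = -1.0000
R = −Δy/(cos θ' − cos θ) = -1.5000
v = R·ω = -1.5000·-1.0000 = 1.5000

v = 1.5000, ω = -1.0000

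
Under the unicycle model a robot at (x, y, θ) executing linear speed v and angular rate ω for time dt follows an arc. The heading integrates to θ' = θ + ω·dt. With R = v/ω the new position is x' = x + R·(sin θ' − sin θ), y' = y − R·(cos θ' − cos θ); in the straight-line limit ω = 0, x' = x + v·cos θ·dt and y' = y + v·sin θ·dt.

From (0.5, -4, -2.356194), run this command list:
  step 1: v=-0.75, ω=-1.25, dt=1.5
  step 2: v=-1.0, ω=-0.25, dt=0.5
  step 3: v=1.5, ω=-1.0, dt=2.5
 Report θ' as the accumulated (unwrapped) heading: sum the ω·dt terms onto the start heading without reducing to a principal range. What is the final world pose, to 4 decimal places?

step 1: θ'=-4.2312 (R=0.6000) → pose (1.4561, -4.1466, -4.2312)
step 2: θ'=-4.3562 (R=4.0000) → pose (1.6593, -4.6031, -4.3562)
step 3: θ'=-6.8562 (R=-1.5000) → pose (3.8784, -2.8196, -6.8562)

(3.8784, -2.8196, -6.8562)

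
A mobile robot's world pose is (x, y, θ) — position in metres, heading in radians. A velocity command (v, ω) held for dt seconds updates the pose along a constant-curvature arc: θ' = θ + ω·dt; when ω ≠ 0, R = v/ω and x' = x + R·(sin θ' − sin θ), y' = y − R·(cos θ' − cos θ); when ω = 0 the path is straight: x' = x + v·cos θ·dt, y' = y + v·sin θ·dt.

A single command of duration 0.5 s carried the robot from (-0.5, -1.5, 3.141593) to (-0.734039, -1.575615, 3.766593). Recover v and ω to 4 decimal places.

v = 0.5000, ω = 1.2500

Δθ = 3.766593 − 3.141593 = 0.625000
ω = Δθ/dt = 0.625000/0.5 = 1.2500
R = Δx/(sin θ' − sin θ) = 0.4000
v = R·ω = 0.4000·1.2500 = 0.5000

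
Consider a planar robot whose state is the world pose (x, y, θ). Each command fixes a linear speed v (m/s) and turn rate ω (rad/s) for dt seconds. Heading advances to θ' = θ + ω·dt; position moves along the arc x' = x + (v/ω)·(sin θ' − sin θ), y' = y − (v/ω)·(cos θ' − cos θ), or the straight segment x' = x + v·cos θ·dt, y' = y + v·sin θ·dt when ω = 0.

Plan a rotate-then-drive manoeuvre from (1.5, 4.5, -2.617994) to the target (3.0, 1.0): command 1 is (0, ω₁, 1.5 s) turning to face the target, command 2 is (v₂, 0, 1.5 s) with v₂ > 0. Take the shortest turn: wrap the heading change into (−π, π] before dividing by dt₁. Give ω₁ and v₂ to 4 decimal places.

heading to target = atan2(1−4.5, 3−1.5) = -1.1659
Δθ = wrap(-1.1659 − -2.6180) = 1.4521; ω₁ = Δθ/dt₁ = 0.9681
distance = √((3−1.5)² + (1−4.5)²) = 3.8079; v₂ = distance/dt₂ = 2.5386

ω₁ = 0.9681, v₂ = 2.5386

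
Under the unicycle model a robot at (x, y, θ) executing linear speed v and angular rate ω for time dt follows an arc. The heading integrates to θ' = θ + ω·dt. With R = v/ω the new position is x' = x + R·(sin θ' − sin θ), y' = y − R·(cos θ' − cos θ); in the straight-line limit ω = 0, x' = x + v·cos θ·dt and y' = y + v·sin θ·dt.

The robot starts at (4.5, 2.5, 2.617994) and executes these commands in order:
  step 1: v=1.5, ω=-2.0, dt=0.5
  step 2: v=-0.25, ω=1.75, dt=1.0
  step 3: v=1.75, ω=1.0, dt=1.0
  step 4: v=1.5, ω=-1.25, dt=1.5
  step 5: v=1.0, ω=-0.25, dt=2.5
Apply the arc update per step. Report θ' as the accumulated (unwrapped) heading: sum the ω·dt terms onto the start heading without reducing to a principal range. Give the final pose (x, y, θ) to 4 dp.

step 1: θ'=1.6180 (R=-0.7500) → pose (4.1258, 3.1141, 1.6180)
step 2: θ'=3.3680 (R=-0.1429) → pose (4.3006, 2.9817, 3.3680)
step 3: θ'=4.3680 (R=1.7500) → pose (3.0462, 1.8672, 4.3680)
step 4: θ'=2.4930 (R=-1.2000) → pose (1.1918, 1.3160, 2.4930)
step 5: θ'=1.8680 (R=-4.0000) → pose (-0.2166, 3.3324, 1.8680)

(-0.2166, 3.3324, 1.8680)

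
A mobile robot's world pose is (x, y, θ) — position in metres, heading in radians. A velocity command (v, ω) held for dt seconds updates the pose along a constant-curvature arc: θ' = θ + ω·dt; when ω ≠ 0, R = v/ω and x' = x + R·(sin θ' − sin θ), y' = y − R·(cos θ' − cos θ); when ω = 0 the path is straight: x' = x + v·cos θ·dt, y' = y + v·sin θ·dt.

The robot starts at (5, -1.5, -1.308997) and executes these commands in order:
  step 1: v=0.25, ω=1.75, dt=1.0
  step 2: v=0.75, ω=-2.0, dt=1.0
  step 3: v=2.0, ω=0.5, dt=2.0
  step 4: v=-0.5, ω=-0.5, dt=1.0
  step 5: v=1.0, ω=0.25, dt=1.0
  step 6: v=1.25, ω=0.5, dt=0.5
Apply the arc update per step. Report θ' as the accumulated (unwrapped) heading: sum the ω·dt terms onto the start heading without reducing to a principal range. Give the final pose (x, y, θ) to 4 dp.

(8.3471, -6.1086, -0.5590)

step 1: θ'=0.4410 (R=0.1429) → pose (5.1990, -1.5922, 0.4410)
step 2: θ'=-1.5590 (R=-0.3750) → pose (5.7340, -1.9269, -1.5590)
step 3: θ'=-0.5590 (R=4.0000) → pose (7.6124, -5.2709, -0.5590)
step 4: θ'=-1.0590 (R=1.0000) → pose (7.2709, -4.9128, -1.0590)
step 5: θ'=-0.8090 (R=4.0000) → pose (7.8639, -5.7147, -0.8090)
step 6: θ'=-0.5590 (R=2.5000) → pose (8.3471, -6.1086, -0.5590)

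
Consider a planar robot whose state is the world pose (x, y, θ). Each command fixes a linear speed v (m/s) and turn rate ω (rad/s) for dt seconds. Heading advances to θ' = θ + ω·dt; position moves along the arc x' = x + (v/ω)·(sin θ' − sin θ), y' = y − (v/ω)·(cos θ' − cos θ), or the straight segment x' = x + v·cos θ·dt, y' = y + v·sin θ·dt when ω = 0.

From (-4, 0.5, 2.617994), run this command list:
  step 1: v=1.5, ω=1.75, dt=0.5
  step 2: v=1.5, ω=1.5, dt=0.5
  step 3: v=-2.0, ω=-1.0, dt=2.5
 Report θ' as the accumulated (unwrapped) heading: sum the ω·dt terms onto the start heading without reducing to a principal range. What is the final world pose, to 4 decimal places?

(-1.5171, -0.4861, 1.7430)

step 1: θ'=3.4930 (R=0.8571) → pose (-4.7236, 0.5625, 3.4930)
step 2: θ'=4.2430 (R=1.0000) → pose (-5.2712, 0.0759, 4.2430)
step 3: θ'=1.7430 (R=2.0000) → pose (-1.5171, -0.4861, 1.7430)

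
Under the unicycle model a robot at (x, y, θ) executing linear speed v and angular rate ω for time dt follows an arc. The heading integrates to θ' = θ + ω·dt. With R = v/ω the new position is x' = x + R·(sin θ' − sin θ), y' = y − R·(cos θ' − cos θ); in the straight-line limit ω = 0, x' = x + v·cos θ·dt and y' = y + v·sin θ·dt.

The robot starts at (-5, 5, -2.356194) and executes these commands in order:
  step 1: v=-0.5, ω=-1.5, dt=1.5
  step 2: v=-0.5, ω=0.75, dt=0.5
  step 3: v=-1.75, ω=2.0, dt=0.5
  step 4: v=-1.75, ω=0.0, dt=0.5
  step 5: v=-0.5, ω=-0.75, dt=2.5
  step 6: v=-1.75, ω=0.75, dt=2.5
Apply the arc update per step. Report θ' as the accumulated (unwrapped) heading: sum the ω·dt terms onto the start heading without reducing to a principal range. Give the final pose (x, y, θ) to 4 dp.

(-0.2901, -0.1221, -3.2312)

step 1: θ'=-4.6062 (R=0.3333) → pose (-4.4328, 4.7996, -4.6062)
step 2: θ'=-4.2312 (R=-0.6667) → pose (-4.3609, 4.5617, -4.2312)
step 3: θ'=-3.2312 (R=-0.8750) → pose (-3.6636, 4.0952, -3.2312)
step 4: θ'=-3.2312 (straight) → pose (-2.7921, 4.0169, -3.2312)
step 5: θ'=-5.1062 (R=0.6667) → pose (-2.2361, 3.0971, -5.1062)
step 6: θ'=-3.2312 (R=-2.3333) → pose (-0.2901, -0.1221, -3.2312)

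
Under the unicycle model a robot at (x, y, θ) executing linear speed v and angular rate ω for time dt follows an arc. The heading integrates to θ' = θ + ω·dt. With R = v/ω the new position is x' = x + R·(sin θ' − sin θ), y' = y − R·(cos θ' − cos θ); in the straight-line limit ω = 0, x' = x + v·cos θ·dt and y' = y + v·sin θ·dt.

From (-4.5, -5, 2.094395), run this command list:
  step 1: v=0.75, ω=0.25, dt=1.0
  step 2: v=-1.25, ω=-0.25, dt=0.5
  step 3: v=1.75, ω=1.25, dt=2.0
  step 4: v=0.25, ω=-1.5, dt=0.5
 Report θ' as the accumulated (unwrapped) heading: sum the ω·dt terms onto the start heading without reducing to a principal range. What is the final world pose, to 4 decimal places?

(-7.1038, -5.8465, 3.9694)

step 1: θ'=2.3444 (R=3.0000) → pose (-4.9519, -4.4039, 2.3444)
step 2: θ'=2.2194 (R=5.0000) → pose (-4.5442, -4.8771, 2.2194)
step 3: θ'=4.7194 (R=1.4000) → pose (-7.0599, -5.7326, 4.7194)
step 4: θ'=3.9694 (R=-0.1667) → pose (-7.1038, -5.8465, 3.9694)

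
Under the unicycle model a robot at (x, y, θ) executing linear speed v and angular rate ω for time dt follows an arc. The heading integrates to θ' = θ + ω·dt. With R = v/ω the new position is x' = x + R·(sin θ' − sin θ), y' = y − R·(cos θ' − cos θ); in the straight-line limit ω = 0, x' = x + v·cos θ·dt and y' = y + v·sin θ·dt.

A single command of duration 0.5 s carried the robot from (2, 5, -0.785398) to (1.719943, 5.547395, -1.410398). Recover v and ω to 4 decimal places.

v = -1.2500, ω = -1.2500

Δθ = -1.410398 − -0.785398 = -0.625000
ω = Δθ/dt = -0.625000/0.5 = -1.2500
R = −Δy/(cos θ' − cos θ) = 1.0000
v = R·ω = 1.0000·-1.2500 = -1.2500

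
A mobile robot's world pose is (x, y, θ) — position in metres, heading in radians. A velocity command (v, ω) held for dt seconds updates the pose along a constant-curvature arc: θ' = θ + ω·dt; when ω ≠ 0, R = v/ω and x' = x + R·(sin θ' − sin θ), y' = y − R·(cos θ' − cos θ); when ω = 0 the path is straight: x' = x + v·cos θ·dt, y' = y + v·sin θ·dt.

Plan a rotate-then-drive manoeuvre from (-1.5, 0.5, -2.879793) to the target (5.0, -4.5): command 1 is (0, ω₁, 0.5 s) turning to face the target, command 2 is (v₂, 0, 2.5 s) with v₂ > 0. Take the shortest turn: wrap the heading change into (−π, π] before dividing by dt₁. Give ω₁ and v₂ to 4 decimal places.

heading to target = atan2(-4.5−0.5, 5−-1.5) = -0.6557
Δθ = wrap(-0.6557 − -2.8798) = 2.2241; ω₁ = Δθ/dt₁ = 4.4482
distance = √((5−-1.5)² + (-4.5−0.5)²) = 8.2006; v₂ = distance/dt₂ = 3.2802

ω₁ = 4.4482, v₂ = 3.2802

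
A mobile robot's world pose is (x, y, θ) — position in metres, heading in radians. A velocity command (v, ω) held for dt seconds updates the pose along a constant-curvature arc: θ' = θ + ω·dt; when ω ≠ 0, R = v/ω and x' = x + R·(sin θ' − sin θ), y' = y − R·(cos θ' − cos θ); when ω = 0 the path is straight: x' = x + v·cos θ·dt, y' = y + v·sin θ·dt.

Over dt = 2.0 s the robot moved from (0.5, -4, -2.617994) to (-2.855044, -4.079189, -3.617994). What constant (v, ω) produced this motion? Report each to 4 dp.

Δθ = -3.617994 − -2.617994 = -1.000000
ω = Δθ/dt = -1.000000/2.0 = -0.5000
R = Δx/(sin θ' − sin θ) = -3.5000
v = R·ω = -3.5000·-0.5000 = 1.7500

v = 1.7500, ω = -0.5000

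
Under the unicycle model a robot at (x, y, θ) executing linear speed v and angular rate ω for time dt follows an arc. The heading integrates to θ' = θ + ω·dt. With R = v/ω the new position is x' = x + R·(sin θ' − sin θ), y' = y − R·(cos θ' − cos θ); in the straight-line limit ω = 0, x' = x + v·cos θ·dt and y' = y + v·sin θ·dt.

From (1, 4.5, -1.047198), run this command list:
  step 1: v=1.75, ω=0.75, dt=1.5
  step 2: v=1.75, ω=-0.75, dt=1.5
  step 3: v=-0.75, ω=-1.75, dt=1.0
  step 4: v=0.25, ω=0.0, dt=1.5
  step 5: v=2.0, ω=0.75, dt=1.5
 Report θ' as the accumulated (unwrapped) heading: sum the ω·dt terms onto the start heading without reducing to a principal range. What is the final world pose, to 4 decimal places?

(3.5250, 0.4317, -1.6722)

step 1: θ'=0.0778 (R=2.3333) → pose (3.2021, 3.3404, 0.0778)
step 2: θ'=-1.0472 (R=-2.3333) → pose (5.4042, 2.1808, -1.0472)
step 3: θ'=-2.7972 (R=0.4286) → pose (5.6306, 2.7985, -2.7972)
step 4: θ'=-2.7972 (straight) → pose (5.2776, 2.6719, -2.7972)
step 5: θ'=-1.6722 (R=2.6667) → pose (3.5250, 0.4317, -1.6722)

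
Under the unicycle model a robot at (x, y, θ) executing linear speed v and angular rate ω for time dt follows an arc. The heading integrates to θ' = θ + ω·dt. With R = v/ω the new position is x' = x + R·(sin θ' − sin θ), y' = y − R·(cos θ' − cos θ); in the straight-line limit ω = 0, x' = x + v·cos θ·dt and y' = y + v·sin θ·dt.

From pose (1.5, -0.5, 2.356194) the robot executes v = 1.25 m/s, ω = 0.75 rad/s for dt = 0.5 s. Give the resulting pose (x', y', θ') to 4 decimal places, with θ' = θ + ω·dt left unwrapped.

(0.9864, -0.1502, 2.7312)

θ' = 2.3562 + 0.75·0.5 = 2.7312
R = v/ω = 1.25/0.75 = 1.6667
x' = 1.5 + 1.6667·(sin 2.7312 − sin 2.3562) = 0.9864
y' = -0.5 − 1.6667·(cos 2.7312 − cos 2.3562) = -0.1502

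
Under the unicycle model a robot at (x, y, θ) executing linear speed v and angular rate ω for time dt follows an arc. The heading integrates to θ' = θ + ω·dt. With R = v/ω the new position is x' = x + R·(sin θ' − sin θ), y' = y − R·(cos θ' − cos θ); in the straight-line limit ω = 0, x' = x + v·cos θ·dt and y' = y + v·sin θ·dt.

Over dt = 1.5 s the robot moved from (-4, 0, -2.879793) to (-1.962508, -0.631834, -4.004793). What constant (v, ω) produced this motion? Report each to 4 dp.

v = -1.5000, ω = -0.7500

Δθ = -4.004793 − -2.879793 = -1.125000
ω = Δθ/dt = -1.125000/1.5 = -0.7500
R = Δx/(sin θ' − sin θ) = 2.0000
v = R·ω = 2.0000·-0.7500 = -1.5000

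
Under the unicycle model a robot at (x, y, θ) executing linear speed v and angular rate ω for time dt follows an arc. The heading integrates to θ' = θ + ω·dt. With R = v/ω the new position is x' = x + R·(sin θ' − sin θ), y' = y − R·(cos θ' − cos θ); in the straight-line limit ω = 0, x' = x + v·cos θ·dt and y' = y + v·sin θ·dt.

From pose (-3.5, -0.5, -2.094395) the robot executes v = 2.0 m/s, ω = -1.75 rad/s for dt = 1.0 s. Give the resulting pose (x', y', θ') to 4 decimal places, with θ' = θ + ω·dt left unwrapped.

θ' = -2.0944 + -1.75·1.0 = -3.8444
R = v/ω = 2.0/-1.75 = -1.1429
x' = -3.5 + -1.1429·(sin -3.8444 − sin -2.0944) = -5.2284
y' = -0.5 − -1.1429·(cos -3.8444 − cos -2.0944) = -0.8006

(-5.2284, -0.8006, -3.8444)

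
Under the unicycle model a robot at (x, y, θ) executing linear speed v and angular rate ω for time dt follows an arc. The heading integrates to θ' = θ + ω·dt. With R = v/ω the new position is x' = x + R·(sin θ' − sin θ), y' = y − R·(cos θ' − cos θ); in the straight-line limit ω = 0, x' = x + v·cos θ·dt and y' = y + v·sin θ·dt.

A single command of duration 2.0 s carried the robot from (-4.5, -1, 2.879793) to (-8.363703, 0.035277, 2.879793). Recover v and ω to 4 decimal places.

Δθ = 2.879793 − 2.879793 = 0.000000
ω = Δθ/dt = 0.000000/2.0 = 0.0000
ω = 0 → v = (Δx·cos θ + Δy·sin θ)/dt = 2.0000

v = 2.0000, ω = 0.0000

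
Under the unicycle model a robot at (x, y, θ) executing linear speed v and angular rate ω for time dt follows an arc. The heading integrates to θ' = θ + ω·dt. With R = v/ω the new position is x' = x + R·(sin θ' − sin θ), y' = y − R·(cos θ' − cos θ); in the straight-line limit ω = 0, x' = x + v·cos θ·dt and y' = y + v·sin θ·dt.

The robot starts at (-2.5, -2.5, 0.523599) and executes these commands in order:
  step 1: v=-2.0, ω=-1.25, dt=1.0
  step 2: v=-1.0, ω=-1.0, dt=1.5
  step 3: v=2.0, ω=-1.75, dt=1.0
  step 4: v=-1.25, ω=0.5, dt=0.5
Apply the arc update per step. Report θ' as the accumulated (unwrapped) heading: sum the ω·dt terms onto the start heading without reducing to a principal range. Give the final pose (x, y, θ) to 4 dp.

(-5.7713, -1.4300, -3.7264)

step 1: θ'=-0.7264 (R=1.6000) → pose (-4.3627, -2.3105, -0.7264)
step 2: θ'=-2.2264 (R=1.0000) → pose (-4.4912, -0.9533, -2.2264)
step 3: θ'=-3.9764 (R=-1.1429) → pose (-6.2442, -1.0238, -3.9764)
step 4: θ'=-3.7264 (R=-2.5000) → pose (-5.7713, -1.4300, -3.7264)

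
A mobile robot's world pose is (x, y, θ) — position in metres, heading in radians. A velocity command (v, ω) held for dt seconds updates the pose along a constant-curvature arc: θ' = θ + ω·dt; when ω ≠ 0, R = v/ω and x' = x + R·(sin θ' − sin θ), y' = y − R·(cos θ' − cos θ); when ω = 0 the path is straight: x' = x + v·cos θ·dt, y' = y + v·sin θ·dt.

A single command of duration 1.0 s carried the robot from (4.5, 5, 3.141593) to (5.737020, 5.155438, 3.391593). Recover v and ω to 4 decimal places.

v = -1.2500, ω = 0.2500

Δθ = 3.391593 − 3.141593 = 0.250000
ω = Δθ/dt = 0.250000/1.0 = 0.2500
R = Δx/(sin θ' − sin θ) = -5.0000
v = R·ω = -5.0000·0.2500 = -1.2500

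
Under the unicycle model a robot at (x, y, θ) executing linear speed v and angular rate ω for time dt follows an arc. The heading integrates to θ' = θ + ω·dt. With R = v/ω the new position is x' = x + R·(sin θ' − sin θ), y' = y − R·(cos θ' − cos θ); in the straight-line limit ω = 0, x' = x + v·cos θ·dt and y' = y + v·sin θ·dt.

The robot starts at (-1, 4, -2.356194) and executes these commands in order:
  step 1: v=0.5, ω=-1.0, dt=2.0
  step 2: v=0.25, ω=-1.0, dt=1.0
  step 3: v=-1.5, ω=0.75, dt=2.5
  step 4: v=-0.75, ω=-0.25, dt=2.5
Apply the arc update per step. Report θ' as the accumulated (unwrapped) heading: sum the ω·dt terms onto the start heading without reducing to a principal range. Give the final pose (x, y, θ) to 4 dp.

(0.6117, 0.2107, -4.1062)

step 1: θ'=-4.3562 (R=-0.5000) → pose (-1.8222, 4.1792, -4.3562)
step 2: θ'=-5.3562 (R=-0.2500) → pose (-1.7878, 4.4164, -5.3562)
step 3: θ'=-3.4812 (R=-2.0000) → pose (-0.8544, 1.3302, -3.4812)
step 4: θ'=-4.1062 (R=3.0000) → pose (0.6117, 0.2107, -4.1062)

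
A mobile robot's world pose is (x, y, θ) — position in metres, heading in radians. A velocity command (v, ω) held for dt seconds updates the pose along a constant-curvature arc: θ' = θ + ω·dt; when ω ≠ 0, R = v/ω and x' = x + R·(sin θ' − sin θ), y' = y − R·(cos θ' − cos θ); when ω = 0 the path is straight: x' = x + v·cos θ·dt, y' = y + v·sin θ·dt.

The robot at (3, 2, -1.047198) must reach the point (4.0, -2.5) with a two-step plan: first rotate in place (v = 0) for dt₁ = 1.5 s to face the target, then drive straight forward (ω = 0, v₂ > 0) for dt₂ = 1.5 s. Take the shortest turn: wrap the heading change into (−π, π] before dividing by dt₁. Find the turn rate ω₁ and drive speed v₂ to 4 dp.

ω₁ = -0.2033, v₂ = 3.0732

heading to target = atan2(-2.5−2, 4−3) = -1.3521
Δθ = wrap(-1.3521 − -1.0472) = -0.3049; ω₁ = Δθ/dt₁ = -0.2033
distance = √((4−3)² + (-2.5−2)²) = 4.6098; v₂ = distance/dt₂ = 3.0732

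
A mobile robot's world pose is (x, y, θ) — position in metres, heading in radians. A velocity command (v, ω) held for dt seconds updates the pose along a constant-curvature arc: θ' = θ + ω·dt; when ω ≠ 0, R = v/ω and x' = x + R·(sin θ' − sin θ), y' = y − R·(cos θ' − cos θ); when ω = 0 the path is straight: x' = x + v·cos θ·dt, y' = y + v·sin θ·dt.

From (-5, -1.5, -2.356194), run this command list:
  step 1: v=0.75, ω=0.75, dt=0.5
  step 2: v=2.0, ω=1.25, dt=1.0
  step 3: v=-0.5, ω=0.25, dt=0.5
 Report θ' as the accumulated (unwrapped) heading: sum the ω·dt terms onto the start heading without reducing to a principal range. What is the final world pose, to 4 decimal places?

(-5.0072, -3.4826, -0.6062)

step 1: θ'=-1.9812 (R=1.0000) → pose (-5.2099, -1.8081, -1.9812)
step 2: θ'=-0.7312 (R=1.6000) → pose (-4.8111, -3.6375, -0.7312)
step 3: θ'=-0.6062 (R=-2.0000) → pose (-5.0072, -3.4826, -0.6062)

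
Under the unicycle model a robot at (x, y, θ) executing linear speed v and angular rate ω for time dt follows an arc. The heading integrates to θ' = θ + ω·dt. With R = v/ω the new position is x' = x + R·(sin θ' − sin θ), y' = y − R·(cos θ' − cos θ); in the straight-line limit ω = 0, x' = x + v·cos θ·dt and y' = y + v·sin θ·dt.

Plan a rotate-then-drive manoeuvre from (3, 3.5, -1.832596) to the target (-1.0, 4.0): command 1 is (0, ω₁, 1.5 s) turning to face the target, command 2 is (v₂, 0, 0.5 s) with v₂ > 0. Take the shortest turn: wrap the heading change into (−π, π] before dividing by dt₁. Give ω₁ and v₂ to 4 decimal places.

heading to target = atan2(4−3.5, -1−3) = 3.0172
Δθ = wrap(3.0172 − -1.8326) = -1.4334; ω₁ = Δθ/dt₁ = -0.9556
distance = √((-1−3)² + (4−3.5)²) = 4.0311; v₂ = distance/dt₂ = 8.0623

ω₁ = -0.9556, v₂ = 8.0623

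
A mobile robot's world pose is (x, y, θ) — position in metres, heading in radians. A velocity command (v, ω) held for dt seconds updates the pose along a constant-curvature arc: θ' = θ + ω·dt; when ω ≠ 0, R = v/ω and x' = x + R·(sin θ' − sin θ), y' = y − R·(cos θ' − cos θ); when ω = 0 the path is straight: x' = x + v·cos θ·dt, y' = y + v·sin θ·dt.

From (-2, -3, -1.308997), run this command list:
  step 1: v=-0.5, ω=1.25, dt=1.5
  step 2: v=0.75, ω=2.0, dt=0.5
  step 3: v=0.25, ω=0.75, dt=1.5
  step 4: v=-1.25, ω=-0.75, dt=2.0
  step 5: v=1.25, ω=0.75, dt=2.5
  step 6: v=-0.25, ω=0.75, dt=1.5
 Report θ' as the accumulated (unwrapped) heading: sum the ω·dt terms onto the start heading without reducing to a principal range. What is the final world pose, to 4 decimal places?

step 1: θ'=0.5660 (R=-0.4000) → pose (-2.6009, -2.7659, 0.5660)
step 2: θ'=1.5660 (R=0.3750) → pose (-2.4270, -2.4512, 1.5660)
step 3: θ'=2.6910 (R=0.3333) → pose (-2.6151, -2.1495, 2.6910)
step 4: θ'=1.1910 (R=1.6667) → pose (-1.7931, -4.2677, 1.1910)
step 5: θ'=3.0660 (R=1.6667) → pose (-3.2151, -1.9879, 3.0660)
step 6: θ'=4.1910 (R=-0.3333) → pose (-2.9009, -1.8216, 4.1910)

(-2.9009, -1.8216, 4.1910)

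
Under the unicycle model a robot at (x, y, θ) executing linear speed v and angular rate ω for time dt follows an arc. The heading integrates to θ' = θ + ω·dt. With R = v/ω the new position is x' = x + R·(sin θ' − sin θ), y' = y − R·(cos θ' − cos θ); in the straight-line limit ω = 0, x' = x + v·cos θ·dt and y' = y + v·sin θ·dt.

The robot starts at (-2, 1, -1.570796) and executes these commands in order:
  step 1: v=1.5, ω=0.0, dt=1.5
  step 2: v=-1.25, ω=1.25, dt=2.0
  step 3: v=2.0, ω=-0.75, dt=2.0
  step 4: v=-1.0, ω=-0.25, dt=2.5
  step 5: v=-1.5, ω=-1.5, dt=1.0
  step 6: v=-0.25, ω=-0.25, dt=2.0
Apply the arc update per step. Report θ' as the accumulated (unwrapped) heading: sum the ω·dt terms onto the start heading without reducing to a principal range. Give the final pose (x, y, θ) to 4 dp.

(-0.8001, 3.2621, -3.1958)

step 1: θ'=-1.5708 (straight) → pose (-2.0000, -1.2500, -1.5708)
step 2: θ'=0.9292 (R=-1.0000) → pose (-3.8011, -0.6515, 0.9292)
step 3: θ'=-0.5708 (R=-2.6667) → pose (-0.2240, -0.0035, -0.5708)
step 4: θ'=-1.1958 (R=4.0000) → pose (-1.7848, 1.8973, -1.1958)
step 5: θ'=-2.6958 (R=1.0000) → pose (-1.2854, 3.1658, -2.6958)
step 6: θ'=-3.1958 (R=1.0000) → pose (-0.8001, 3.2621, -3.1958)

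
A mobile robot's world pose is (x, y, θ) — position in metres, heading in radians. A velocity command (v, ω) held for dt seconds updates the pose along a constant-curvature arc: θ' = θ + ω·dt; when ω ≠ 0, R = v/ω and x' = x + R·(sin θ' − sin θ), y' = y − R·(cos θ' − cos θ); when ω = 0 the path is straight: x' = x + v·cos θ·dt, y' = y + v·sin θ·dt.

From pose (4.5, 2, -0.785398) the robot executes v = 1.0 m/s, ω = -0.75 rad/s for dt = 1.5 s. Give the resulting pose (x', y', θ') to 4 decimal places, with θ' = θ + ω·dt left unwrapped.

θ' = -0.7854 + -0.75·1.5 = -1.9104
R = v/ω = 1.0/-0.75 = -1.3333
x' = 4.5 + -1.3333·(sin -1.9104 − sin -0.7854) = 4.8144
y' = 2 − -1.3333·(cos -1.9104 − cos -0.7854) = 0.6130

(4.8144, 0.6130, -1.9104)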